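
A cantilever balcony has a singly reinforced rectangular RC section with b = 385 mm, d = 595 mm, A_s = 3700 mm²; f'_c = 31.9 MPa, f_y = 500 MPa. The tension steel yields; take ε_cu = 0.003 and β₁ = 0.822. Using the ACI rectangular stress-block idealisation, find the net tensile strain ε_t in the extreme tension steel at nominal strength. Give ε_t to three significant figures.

a = A_s f_y/(0.85 f'_c b) = 177.22 mm.
β₁ = 0.822, so c = a/β₁ = 177.22/0.822 = 215.60 mm.
From the linear strain diagram with ε_cu = 0.003: ε_t = 0.003 (d − c)/c = 0.003 × (595 − 215.60)/215.60 = 0.00528.
Since ε_t ≥ 0.005, the section is tension-controlled.

ε_t ≈ 0.00528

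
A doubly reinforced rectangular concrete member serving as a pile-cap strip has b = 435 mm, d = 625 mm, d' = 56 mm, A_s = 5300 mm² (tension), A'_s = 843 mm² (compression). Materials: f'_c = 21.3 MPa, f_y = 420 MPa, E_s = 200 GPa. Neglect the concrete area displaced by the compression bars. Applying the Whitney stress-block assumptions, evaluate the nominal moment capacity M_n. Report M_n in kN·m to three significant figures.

M_n ≈ 1150 kN·m

Assume both tension and compression steel yield.
Net tension couple steel: A_s − A'_s = 4457 mm².
a = (A_s − A'_s) f_y / (0.85 f'_c b) = 1871940/(0.85 × 21.3 × 435) = 237.69 mm.
c = a/β₁ = 237.69/0.85 = 279.64 mm; ε'_s = 0.003(c − d')/c = 0.0024 ≥ f_y/E_s = 0.0021, so compression steel does yield.
M_n = (A_s − A'_s) f_y (d − a/2) + A'_s f_y (d − d') = [1871940 × (625 − 118.845) + 354060 × (625 − 56)] × 10⁻⁶ = 947.49 + 201.46 = 1148.95 kN·m.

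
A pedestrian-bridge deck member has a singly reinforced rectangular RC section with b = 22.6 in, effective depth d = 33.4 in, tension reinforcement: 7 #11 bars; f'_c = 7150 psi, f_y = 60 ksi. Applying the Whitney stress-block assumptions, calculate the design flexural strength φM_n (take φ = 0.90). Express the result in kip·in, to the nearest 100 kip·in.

A_s = 7 × 1.56 = 10.92 in².
T = A_s f_y = 10.92 × 60 = 655.2 kips.
a = T/(0.85 f'_c b) = 655.2/(0.85 × 7.15 × 22.6) = 4.770 in.
M_n = T(d − a/2) = 655.2 × (33.4 − 2.385) = 20321.0 kip·in.
φM_n = 0.90 × 20321.0 = 18288.9 kip·in.

φM_n ≈ 18300 kip·in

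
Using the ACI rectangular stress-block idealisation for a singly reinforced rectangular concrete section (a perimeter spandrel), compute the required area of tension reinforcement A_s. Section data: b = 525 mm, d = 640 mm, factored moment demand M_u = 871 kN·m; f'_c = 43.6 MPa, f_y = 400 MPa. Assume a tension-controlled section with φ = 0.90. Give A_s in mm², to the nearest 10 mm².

M_n = M_u/φ = 871/0.90 = 967.778 kN·m.
With M_n = 0.85 f'_c a b (d − a/2), solve the quadratic for a:
a = d − √(d² − 2M_n/(0.85 f'_c b)) = 640 − √(640² − 2 × 967.778×10⁶/(0.85 × 43.6 × 525)) = 83.12 mm.
A_s = 0.85 f'_c a b / f_y = 0.85 × 43.6 × 83.12 × 525 / 400 = 4043.1 mm².

A_s ≈ 4040 mm²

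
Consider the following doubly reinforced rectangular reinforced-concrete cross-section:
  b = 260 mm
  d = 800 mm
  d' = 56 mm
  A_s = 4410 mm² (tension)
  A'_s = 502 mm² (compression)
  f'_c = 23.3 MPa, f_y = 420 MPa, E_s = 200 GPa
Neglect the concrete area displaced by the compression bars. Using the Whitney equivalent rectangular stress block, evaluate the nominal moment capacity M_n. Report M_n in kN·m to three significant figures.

Assume both tension and compression steel yield.
Net tension couple steel: A_s − A'_s = 3908 mm².
a = (A_s − A'_s) f_y / (0.85 f'_c b) = 1641360/(0.85 × 23.3 × 260) = 318.75 mm.
c = a/β₁ = 318.75/0.85 = 375.00 mm; ε'_s = 0.003(c − d')/c = 0.0026 ≥ f_y/E_s = 0.0021, so compression steel does yield.
M_n = (A_s − A'_s) f_y (d − a/2) + A'_s f_y (d − d') = [1641360 × (800 − 159.375) + 210840 × (800 − 56)] × 10⁻⁶ = 1051.50 + 156.86 = 1208.36 kN·m.

M_n ≈ 1210 kN·m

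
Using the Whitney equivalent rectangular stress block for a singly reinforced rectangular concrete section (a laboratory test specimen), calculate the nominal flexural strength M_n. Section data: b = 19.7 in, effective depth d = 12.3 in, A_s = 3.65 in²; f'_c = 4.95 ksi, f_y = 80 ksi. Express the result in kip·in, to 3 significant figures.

M_n ≈ 3080 kip·in

T = A_s f_y = 3.65 × 80 = 292 kips.
a = T/(0.85 f'_c b) = 292/(0.85 × 4.95 × 19.7) = 3.523 in.
M_n = T(d − a/2) = 292 × (12.3 − 1.7615) = 3077.2 kip·in.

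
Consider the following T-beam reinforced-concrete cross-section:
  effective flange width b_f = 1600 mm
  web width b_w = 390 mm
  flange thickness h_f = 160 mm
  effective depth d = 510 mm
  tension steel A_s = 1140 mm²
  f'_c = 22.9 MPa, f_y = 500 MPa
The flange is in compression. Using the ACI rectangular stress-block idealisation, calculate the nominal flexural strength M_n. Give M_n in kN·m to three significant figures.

Tension: T = A_s f_y = 1140 × 500 = 570000 N.
Try a within the flange: a = T/(0.85 f'_c b_f) = 570000/(0.85 × 22.9 × 1600) = 18.30 mm.
Since a = 18.30 ≤ h_f = 160 mm, the stress block lies entirely in the flange; analyse as a rectangular beam of width b_f.
M_n = T(d − a/2) = 570000 × (510 − 9.15) = 285.48 × 10⁶ N·mm.
M_n = 285.48 kN·m.

M_n ≈ 285 kN·m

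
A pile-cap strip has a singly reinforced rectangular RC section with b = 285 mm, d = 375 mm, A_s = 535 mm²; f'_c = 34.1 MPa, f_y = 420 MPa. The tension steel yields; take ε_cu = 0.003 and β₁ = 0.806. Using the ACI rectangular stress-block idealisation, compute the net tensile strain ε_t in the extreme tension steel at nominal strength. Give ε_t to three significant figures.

ε_t ≈ 0.0303

a = A_s f_y/(0.85 f'_c b) = 27.20 mm.
β₁ = 0.806, so c = a/β₁ = 27.20/0.806 = 33.75 mm.
From the linear strain diagram with ε_cu = 0.003: ε_t = 0.003 (d − c)/c = 0.003 × (375 − 33.75)/33.75 = 0.0303.
Since ε_t ≥ 0.005, the section is tension-controlled.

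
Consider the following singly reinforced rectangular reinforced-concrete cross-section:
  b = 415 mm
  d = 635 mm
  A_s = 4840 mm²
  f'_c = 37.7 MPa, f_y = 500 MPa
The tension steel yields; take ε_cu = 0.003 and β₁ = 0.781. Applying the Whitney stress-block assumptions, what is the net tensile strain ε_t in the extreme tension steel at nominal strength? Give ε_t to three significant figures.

ε_t ≈ 0.00518

a = A_s f_y/(0.85 f'_c b) = 181.97 mm.
β₁ = 0.781, so c = a/β₁ = 181.97/0.781 = 233.00 mm.
From the linear strain diagram with ε_cu = 0.003: ε_t = 0.003 (d − c)/c = 0.003 × (635 − 233.00)/233.00 = 0.00518.
Since ε_t ≥ 0.005, the section is tension-controlled.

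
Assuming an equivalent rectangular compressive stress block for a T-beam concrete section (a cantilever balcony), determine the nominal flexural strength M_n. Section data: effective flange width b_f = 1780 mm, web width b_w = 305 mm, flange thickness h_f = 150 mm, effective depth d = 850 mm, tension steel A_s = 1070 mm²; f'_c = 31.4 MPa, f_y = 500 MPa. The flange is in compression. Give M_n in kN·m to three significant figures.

M_n ≈ 452 kN·m

Tension: T = A_s f_y = 1070 × 500 = 535000 N.
Try a within the flange: a = T/(0.85 f'_c b_f) = 535000/(0.85 × 31.4 × 1780) = 11.26 mm.
Since a = 11.26 ≤ h_f = 150 mm, the stress block lies entirely in the flange; analyse as a rectangular beam of width b_f.
M_n = T(d − a/2) = 535000 × (850 − 5.63) = 451.74 × 10⁶ N·mm.
M_n = 451.74 kN·m.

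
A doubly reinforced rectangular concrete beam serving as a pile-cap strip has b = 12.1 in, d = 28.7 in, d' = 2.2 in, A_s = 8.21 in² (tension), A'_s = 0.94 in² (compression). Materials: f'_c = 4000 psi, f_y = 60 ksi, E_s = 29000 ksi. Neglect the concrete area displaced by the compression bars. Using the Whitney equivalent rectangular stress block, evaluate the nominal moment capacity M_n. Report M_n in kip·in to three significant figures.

M_n ≈ 11700 kip·in

Assume both steels yield.
a = (A_s − A'_s) f_y/(0.85 f'_c b) = (8.21 − 0.94) × 60/(0.85 × 4 × 12.1) = 10.603 in.
c = a/β₁ = 10.603/0.85 = 12.474 in; ε'_s = 0.003(c − d')/c = 0.0025 ≥ ε_y = 0.0021, so the compression steel yields.
M_n = (A_s − A'_s) f_y (d − a/2) + A'_s f_y (d − d') = 436.2 × (28.7 − 5.3015) + 56.4 × (28.7 − 2.2) = 10206.4 + 1494.6 = 11701.0 kip·in.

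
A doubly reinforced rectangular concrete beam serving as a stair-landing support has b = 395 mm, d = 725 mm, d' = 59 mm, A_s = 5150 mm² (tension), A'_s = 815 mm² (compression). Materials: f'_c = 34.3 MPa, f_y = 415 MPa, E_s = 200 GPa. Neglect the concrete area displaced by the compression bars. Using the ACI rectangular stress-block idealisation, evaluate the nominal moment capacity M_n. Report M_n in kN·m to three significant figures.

M_n ≈ 1390 kN·m

Assume both tension and compression steel yield.
Net tension couple steel: A_s − A'_s = 4335 mm².
a = (A_s − A'_s) f_y / (0.85 f'_c b) = 1799025/(0.85 × 34.3 × 395) = 156.22 mm.
c = a/β₁ = 156.22/0.805 = 194.06 mm; ε'_s = 0.003(c − d')/c = 0.0021 ≥ f_y/E_s = 0.0021, so compression steel does yield.
M_n = (A_s − A'_s) f_y (d − a/2) + A'_s f_y (d − d') = [1799025 × (725 − 78.11) + 338225 × (725 − 59)] × 10⁻⁶ = 1163.77 + 225.26 = 1389.03 kN·m.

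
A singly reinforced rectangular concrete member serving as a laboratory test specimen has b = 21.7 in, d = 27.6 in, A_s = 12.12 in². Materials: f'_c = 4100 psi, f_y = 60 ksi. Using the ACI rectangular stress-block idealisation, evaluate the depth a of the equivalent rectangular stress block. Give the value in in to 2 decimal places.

T = A_s f_y = 12.12 × 60 = 727.2 kips.
a = T/(0.85 f'_c b) = 727.2/(0.85 × 4.1 × 21.7) = 9.62 in.

a ≈ 9.62 in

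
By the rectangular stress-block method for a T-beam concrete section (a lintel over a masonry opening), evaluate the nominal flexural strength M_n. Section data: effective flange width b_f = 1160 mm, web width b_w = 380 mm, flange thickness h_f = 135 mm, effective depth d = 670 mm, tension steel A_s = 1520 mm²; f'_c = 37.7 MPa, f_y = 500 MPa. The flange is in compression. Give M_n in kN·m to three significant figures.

M_n ≈ 501 kN·m

Tension: T = A_s f_y = 1520 × 500 = 760000 N.
Try a within the flange: a = T/(0.85 f'_c b_f) = 760000/(0.85 × 37.7 × 1160) = 20.45 mm.
Since a = 20.45 ≤ h_f = 135 mm, the stress block lies entirely in the flange; analyse as a rectangular beam of width b_f.
M_n = T(d − a/2) = 760000 × (670 − 10.225) = 501.43 × 10⁶ N·mm.
M_n = 501.43 kN·m.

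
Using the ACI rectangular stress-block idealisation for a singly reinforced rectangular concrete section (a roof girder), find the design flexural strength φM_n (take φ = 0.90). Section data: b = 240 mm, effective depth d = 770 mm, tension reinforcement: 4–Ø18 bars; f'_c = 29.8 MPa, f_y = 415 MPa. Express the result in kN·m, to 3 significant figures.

A_s = 4 × 254 = 1016 mm².
T = A_s f_y = 1016 × 415 = 421640 N = 421.64 kN.
From C = T: a = T/(0.85 f'_c b) = 421640/(0.85 × 29.8 × 240) = 69.36 mm.
M_n = T(d − a/2) = 421.64 kN × (770 − 34.68) mm = 310.04 kN·m.
φM_n = 0.90 × 310.04 = 279.04 kN·m.

φM_n ≈ 279 kN·m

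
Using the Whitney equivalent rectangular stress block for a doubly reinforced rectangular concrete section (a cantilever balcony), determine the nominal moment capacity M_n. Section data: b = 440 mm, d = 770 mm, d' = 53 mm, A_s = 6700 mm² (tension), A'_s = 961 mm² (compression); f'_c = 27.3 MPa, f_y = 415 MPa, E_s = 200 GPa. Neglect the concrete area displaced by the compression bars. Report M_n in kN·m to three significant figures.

Assume both tension and compression steel yield.
Net tension couple steel: A_s − A'_s = 5739 mm².
a = (A_s − A'_s) f_y / (0.85 f'_c b) = 2381685/(0.85 × 27.3 × 440) = 233.27 mm.
c = a/β₁ = 233.27/0.85 = 274.44 mm; ε'_s = 0.003(c − d')/c = 0.0024 ≥ f_y/E_s = 0.0021, so compression steel does yield.
M_n = (A_s − A'_s) f_y (d − a/2) + A'_s f_y (d − d') = [2381685 × (770 − 116.635) + 398815 × (770 − 53)] × 10⁻⁶ = 1556.11 + 285.95 = 1842.06 kN·m.

M_n ≈ 1840 kN·m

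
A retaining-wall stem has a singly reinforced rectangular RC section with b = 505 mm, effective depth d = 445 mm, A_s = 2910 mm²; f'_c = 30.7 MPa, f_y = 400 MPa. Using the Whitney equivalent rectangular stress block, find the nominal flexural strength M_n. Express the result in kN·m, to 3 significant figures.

M_n ≈ 467 kN·m

T = A_s f_y = 2910 × 400 = 1164000 N = 1164 kN.
From C = T: a = T/(0.85 f'_c b) = 1164000/(0.85 × 30.7 × 505) = 88.33 mm.
M_n = T(d − a/2) = 1164 kN × (445 − 44.165) mm = 466.57 kN·m.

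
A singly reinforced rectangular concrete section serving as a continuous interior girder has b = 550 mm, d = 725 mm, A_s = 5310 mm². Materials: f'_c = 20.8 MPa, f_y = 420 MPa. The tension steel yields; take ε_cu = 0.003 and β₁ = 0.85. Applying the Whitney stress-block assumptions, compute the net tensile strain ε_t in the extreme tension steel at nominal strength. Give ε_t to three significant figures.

ε_t ≈ 0.00506

a = A_s f_y/(0.85 f'_c b) = 229.35 mm.
β₁ = 0.85, so c = a/β₁ = 229.35/0.85 = 269.82 mm.
From the linear strain diagram with ε_cu = 0.003: ε_t = 0.003 (d − c)/c = 0.003 × (725 − 269.82)/269.82 = 0.00506.
Since ε_t ≥ 0.005, the section is tension-controlled.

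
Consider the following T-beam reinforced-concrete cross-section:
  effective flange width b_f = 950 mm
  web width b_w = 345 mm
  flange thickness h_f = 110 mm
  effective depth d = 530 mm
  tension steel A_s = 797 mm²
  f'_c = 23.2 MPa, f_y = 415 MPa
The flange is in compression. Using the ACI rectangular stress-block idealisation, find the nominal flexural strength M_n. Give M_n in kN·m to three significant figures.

M_n ≈ 172 kN·m

Tension: T = A_s f_y = 797 × 415 = 330755 N.
Try a within the flange: a = T/(0.85 f'_c b_f) = 330755/(0.85 × 23.2 × 950) = 17.66 mm.
Since a = 17.66 ≤ h_f = 110 mm, the stress block lies entirely in the flange; analyse as a rectangular beam of width b_f.
M_n = T(d − a/2) = 330755 × (530 − 8.83) = 172.38 × 10⁶ N·mm.
M_n = 172.38 kN·m.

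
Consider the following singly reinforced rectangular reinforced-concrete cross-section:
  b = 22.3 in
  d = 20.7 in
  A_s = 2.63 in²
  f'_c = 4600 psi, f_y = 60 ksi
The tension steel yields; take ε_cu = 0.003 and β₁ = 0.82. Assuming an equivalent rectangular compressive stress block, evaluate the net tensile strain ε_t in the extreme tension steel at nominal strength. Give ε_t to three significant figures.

a = A_s f_y/(0.85 f'_c b) = 1.810 in.
β₁ = 0.82, so c = a/β₁ = 1.810/0.82 = 2.207 in.
From the linear strain diagram with ε_cu = 0.003: ε_t = 0.003 (d − c)/c = 0.003 × (20.7 − 2.207)/2.207 = 0.0251.
Since ε_t ≥ 0.005, the section is tension-controlled.

ε_t ≈ 0.0251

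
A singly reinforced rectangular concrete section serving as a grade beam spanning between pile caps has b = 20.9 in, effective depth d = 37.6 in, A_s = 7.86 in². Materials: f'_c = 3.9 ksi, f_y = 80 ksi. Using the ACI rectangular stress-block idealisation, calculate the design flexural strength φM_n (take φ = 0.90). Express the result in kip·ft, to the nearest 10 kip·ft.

φM_n ≈ 1560 kip·ft

T = A_s f_y = 7.86 × 80 = 628.8 kips.
a = T/(0.85 f'_c b) = 628.8/(0.85 × 3.9 × 20.9) = 9.076 in.
M_n = T(d − a/2) = 628.8 × (37.6 − 4.538) = 20789.4 kip·in = 20789.4/12 = 1732.45 kip·ft.
φM_n = 0.90 × 1732.45 = 1559.21 kip·ft.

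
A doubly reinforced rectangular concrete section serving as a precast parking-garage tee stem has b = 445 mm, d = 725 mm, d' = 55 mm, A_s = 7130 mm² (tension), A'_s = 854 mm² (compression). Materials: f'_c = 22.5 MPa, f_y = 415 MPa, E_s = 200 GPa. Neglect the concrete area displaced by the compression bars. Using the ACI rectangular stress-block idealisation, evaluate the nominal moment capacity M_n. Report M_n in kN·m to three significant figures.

M_n ≈ 1730 kN·m

Assume both tension and compression steel yield.
Net tension couple steel: A_s − A'_s = 6276 mm².
a = (A_s − A'_s) f_y / (0.85 f'_c b) = 2604540/(0.85 × 22.5 × 445) = 306.03 mm.
c = a/β₁ = 306.03/0.85 = 360.04 mm; ε'_s = 0.003(c − d')/c = 0.0025 ≥ f_y/E_s = 0.0021, so compression steel does yield.
M_n = (A_s − A'_s) f_y (d − a/2) + A'_s f_y (d − d') = [2604540 × (725 − 153.015) + 354410 × (725 − 55)] × 10⁻⁶ = 1489.76 + 237.45 = 1727.21 kN·m.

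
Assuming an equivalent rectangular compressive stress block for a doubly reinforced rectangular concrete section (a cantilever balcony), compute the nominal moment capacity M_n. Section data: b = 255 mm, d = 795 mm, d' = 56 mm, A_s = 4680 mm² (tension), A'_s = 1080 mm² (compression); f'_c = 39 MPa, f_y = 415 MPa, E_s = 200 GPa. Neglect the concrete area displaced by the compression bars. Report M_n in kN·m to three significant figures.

Assume both tension and compression steel yield.
Net tension couple steel: A_s − A'_s = 3600 mm².
a = (A_s − A'_s) f_y / (0.85 f'_c b) = 1494000/(0.85 × 39 × 255) = 176.74 mm.
c = a/β₁ = 176.74/0.771 = 229.23 mm; ε'_s = 0.003(c − d')/c = 0.0023 ≥ f_y/E_s = 0.0021, so compression steel does yield.
M_n = (A_s − A'_s) f_y (d − a/2) + A'_s f_y (d − d') = [1494000 × (795 − 88.37) + 448200 × (795 − 56)] × 10⁻⁶ = 1055.71 + 331.22 = 1386.93 kN·m.

M_n ≈ 1390 kN·m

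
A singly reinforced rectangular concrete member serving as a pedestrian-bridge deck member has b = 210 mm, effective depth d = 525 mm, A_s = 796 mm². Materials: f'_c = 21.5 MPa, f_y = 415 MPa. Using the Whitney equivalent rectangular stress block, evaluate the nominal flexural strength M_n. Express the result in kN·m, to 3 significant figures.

T = A_s f_y = 796 × 415 = 330340 N = 330.34 kN.
From C = T: a = T/(0.85 f'_c b) = 330340/(0.85 × 21.5 × 210) = 86.08 mm.
M_n = T(d − a/2) = 330.34 kN × (525 − 43.04) mm = 159.21 kN·m.

M_n ≈ 159 kN·m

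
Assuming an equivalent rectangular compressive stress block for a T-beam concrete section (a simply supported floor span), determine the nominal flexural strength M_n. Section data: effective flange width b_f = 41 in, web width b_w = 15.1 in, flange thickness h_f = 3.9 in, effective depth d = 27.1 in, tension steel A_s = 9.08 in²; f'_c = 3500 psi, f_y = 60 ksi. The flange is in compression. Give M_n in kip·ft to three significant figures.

M_n ≈ 1130 kip·ft

Tension: T = A_s f_y = 9.08 × 60 = 544.8 kips.
Try a within the flange: a = T/(0.85 f'_c b_f) = 544.8/(0.85 × 3.5 × 41) = 4.466 in.
a = 4.466 > h_f = 3.9 in: the block extends into the web. Split into flange-overhang and web parts.
C_f = 0.85 f'_c (b_f − b_w) h_f = 0.85 × 3.5 × (41 − 15.1) × 3.9 = 300.5 kips.
Remaining web compression depth: a_w = (T − C_f)/(0.85 f'_c b_w) = (544.8 − 300.5)/(0.85 × 3.5 × 15.1) = 5.438 in.
M_n = C_f(d − h_f/2) + (T − C_f)(d − a_w/2) = 300.5 × (27.1 − 1.95) + 244.3 × (27.1 − 2.719) = 7557.6 + 5956.3 = 13513.9 kip·in.
M_n = 13513.9/12 = 1126.16 kip·ft.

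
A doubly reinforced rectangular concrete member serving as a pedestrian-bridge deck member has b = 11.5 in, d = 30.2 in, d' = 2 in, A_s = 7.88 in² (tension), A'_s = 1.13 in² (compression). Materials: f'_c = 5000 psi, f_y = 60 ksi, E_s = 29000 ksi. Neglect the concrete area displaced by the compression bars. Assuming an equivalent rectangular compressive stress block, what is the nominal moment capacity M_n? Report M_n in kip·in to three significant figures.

Assume both steels yield.
a = (A_s − A'_s) f_y/(0.85 f'_c b) = (7.88 − 1.13) × 60/(0.85 × 5 × 11.5) = 8.286 in.
c = a/β₁ = 8.286/0.8 = 10.358 in; ε'_s = 0.003(c − d')/c = 0.0024 ≥ ε_y = 0.0021, so the compression steel yields.
M_n = (A_s − A'_s) f_y (d − a/2) + A'_s f_y (d − d') = 405 × (30.2 − 4.143) + 67.8 × (30.2 − 2) = 10553.1 + 1912.0 = 12465.1 kip·in.

M_n ≈ 12500 kip·in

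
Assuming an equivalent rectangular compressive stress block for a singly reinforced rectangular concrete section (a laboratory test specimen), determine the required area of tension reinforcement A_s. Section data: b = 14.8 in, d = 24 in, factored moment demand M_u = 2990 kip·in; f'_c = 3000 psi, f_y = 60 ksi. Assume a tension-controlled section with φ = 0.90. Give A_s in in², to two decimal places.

A_s ≈ 2.52 in²

M_n = M_u/φ = 2990/0.90 = 3322.22 kip·in.
From M_n = 0.85 f'_c a b (d − a/2):
a = d − √(d² − 2M_n/(0.85 f'_c b)) = 24 − √(24² − 2 × 3322.22/(0.85 × 3 × 14.8)) = 4.001 in.
A_s = 0.85 f'_c a b / f_y = 0.85 × 3 × 4.001 × 14.8 / 60 = 2.517 in².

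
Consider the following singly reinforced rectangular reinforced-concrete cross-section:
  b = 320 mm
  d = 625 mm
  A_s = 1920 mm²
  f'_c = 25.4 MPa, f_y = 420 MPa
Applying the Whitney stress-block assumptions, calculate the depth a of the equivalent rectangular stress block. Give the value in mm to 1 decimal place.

T = A_s f_y = 1920 × 420 = 806400 N = 806.4 kN.
Setting C = 0.85 f'_c a b equal to T: a = 806400/(0.85 × 25.4 × 320) = 116.7 mm.

a ≈ 116.7 mm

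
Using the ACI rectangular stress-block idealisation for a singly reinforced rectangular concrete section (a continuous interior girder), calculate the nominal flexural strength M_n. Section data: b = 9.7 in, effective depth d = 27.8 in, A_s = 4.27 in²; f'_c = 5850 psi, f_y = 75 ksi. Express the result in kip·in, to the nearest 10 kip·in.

M_n ≈ 7840 kip·in

T = A_s f_y = 4.27 × 75 = 320.25 kips.
a = T/(0.85 f'_c b) = 320.25/(0.85 × 5.85 × 9.7) = 6.640 in.
M_n = T(d − a/2) = 320.25 × (27.8 − 3.32) = 7839.7 kip·in.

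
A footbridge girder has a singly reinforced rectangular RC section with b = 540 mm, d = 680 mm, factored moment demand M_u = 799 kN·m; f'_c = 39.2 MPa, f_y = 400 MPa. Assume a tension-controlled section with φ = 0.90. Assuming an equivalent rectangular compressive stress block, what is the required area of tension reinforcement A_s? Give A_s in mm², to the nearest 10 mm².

A_s ≈ 3460 mm²

M_n = M_u/φ = 799/0.90 = 887.778 kN·m.
With M_n = 0.85 f'_c a b (d − a/2), solve the quadratic for a:
a = d − √(d² − 2M_n/(0.85 f'_c b)) = 680 − √(680² − 2 × 887.778×10⁶/(0.85 × 39.2 × 540)) = 76.91 mm.
A_s = 0.85 f'_c a b / f_y = 0.85 × 39.2 × 76.91 × 540 / 400 = 3459.6 mm².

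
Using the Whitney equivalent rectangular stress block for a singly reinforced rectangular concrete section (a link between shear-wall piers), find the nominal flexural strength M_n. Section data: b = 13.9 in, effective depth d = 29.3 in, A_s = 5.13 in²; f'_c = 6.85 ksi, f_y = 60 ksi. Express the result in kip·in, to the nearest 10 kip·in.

T = A_s f_y = 5.13 × 60 = 307.8 kips.
a = T/(0.85 f'_c b) = 307.8/(0.85 × 6.85 × 13.9) = 3.803 in.
M_n = T(d − a/2) = 307.8 × (29.3 − 1.9015) = 8433.3 kip·in.

M_n ≈ 8430 kip·in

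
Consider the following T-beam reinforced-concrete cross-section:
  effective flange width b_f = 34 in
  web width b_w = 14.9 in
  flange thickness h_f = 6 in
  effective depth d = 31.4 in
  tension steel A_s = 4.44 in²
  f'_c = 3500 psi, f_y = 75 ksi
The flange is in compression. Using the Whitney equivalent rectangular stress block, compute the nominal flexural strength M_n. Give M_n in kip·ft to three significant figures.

Tension: T = A_s f_y = 4.44 × 75 = 333 kips.
Try a within the flange: a = T/(0.85 f'_c b_f) = 333/(0.85 × 3.5 × 34) = 3.292 in.
Since a = 3.292 ≤ h_f = 6 in, the stress block lies entirely in the flange; analyse as a rectangular beam of width b_f.
M_n = T(d − a/2) = 333 × (31.4 − 1.646) = 9908.1 kip·in.
M_n = 9908.1/12 = 825.68 kip·ft.

M_n ≈ 826 kip·ft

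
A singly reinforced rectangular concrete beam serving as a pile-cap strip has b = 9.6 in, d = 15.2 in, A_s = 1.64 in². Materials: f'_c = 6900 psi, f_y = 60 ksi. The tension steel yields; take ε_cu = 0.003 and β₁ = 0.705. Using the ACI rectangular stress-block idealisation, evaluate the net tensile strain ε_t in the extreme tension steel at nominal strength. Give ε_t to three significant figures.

ε_t ≈ 0.0154

a = A_s f_y/(0.85 f'_c b) = 1.748 in.
β₁ = 0.705, so c = a/β₁ = 1.748/0.705 = 2.479 in.
From the linear strain diagram with ε_cu = 0.003: ε_t = 0.003 (d − c)/c = 0.003 × (15.2 − 2.479)/2.479 = 0.0154.
Since ε_t ≥ 0.005, the section is tension-controlled.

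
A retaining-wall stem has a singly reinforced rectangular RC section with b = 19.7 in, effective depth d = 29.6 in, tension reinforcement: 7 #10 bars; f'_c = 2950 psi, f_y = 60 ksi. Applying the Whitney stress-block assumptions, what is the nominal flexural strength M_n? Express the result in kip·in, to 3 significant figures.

M_n ≈ 12900 kip·in

A_s = 7 × 1.27 = 8.89 in².
T = A_s f_y = 8.89 × 60 = 533.4 kips.
a = T/(0.85 f'_c b) = 533.4/(0.85 × 2.95 × 19.7) = 10.798 in.
M_n = T(d − a/2) = 533.4 × (29.6 − 5.399) = 12908.8 kip·in.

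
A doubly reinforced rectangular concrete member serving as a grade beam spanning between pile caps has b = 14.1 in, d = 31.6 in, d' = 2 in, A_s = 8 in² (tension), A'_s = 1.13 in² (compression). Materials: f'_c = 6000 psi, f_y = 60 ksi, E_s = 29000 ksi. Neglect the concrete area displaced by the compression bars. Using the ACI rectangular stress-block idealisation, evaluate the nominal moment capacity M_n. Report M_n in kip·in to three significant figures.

M_n ≈ 13900 kip·in

Assume both steels yield.
a = (A_s − A'_s) f_y/(0.85 f'_c b) = (8 − 1.13) × 60/(0.85 × 6 × 14.1) = 5.732 in.
c = a/β₁ = 5.732/0.75 = 7.643 in; ε'_s = 0.003(c − d')/c = 0.0022 ≥ ε_y = 0.0021, so the compression steel yields.
M_n = (A_s − A'_s) f_y (d − a/2) + A'_s f_y (d − d') = 412.2 × (31.6 − 2.866) + 67.8 × (31.6 − 2) = 11844.2 + 2006.9 = 13851.1 kip·in.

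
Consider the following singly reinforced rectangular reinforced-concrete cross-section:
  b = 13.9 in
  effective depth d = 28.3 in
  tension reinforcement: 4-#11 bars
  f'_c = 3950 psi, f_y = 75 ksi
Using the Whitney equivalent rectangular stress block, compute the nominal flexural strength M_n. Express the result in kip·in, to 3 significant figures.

A_s = 4 × 1.56 = 6.24 in².
T = A_s f_y = 6.24 × 75 = 468 kips.
a = T/(0.85 f'_c b) = 468/(0.85 × 3.95 × 13.9) = 10.028 in.
M_n = T(d − a/2) = 468 × (28.3 − 5.014) = 10897.8 kip·in.

M_n ≈ 10900 kip·in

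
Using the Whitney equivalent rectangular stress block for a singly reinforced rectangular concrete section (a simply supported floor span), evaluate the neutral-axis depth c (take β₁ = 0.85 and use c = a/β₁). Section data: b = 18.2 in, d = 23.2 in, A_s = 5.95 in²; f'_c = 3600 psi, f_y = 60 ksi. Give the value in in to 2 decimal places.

c ≈ 7.54 in

T = A_s f_y = 5.95 × 60 = 357 kips.
a = T/(0.85 f'_c b) = 357/(0.85 × 3.6 × 18.2) = 6.4103 in.
With β₁ = 0.85, c = a/β₁ = 6.4103/0.85 = 7.54 in.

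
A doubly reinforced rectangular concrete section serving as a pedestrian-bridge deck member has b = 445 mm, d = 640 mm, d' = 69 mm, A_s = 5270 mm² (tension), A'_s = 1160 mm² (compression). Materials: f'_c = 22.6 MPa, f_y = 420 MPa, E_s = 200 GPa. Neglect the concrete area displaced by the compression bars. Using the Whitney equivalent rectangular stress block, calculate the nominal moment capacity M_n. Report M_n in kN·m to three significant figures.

Assume both tension and compression steel yield.
Net tension couple steel: A_s − A'_s = 4110 mm².
a = (A_s − A'_s) f_y / (0.85 f'_c b) = 1726200/(0.85 × 22.6 × 445) = 201.93 mm.
c = a/β₁ = 201.93/0.85 = 237.56 mm; ε'_s = 0.003(c − d')/c = 0.0021 ≥ f_y/E_s = 0.0021, so compression steel does yield.
M_n = (A_s − A'_s) f_y (d − a/2) + A'_s f_y (d − d') = [1726200 × (640 − 100.965) + 487200 × (640 − 69)] × 10⁻⁶ = 930.48 + 278.19 = 1208.67 kN·m.

M_n ≈ 1210 kN·m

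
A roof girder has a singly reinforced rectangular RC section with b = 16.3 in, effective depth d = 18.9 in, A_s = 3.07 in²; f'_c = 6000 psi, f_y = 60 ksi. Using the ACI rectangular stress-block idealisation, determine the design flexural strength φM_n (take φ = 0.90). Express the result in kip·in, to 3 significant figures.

φM_n ≈ 2950 kip·in

T = A_s f_y = 3.07 × 60 = 184.2 kips.
a = T/(0.85 f'_c b) = 184.2/(0.85 × 6 × 16.3) = 2.216 in.
M_n = T(d − a/2) = 184.2 × (18.9 − 1.108) = 3277.3 kip·in.
φM_n = 0.90 × 3277.3 = 2949.6 kip·in.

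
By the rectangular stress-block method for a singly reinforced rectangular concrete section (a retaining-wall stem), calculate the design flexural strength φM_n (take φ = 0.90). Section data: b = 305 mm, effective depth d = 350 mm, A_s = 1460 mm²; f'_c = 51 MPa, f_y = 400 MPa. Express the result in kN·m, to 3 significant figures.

φM_n ≈ 172 kN·m

T = A_s f_y = 1460 × 400 = 584000 N = 584 kN.
From C = T: a = T/(0.85 f'_c b) = 584000/(0.85 × 51 × 305) = 44.17 mm.
M_n = T(d − a/2) = 584 kN × (350 − 22.085) mm = 191.50 kN·m.
φM_n = 0.90 × 191.50 = 172.35 kN·m.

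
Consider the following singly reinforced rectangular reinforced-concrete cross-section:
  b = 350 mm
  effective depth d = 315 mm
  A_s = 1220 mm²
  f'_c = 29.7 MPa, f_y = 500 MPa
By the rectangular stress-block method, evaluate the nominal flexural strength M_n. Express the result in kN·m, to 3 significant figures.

T = A_s f_y = 1220 × 500 = 610000 N = 610 kN.
From C = T: a = T/(0.85 f'_c b) = 610000/(0.85 × 29.7 × 350) = 69.04 mm.
M_n = T(d − a/2) = 610 kN × (315 − 34.52) mm = 171.09 kN·m.

M_n ≈ 171 kN·m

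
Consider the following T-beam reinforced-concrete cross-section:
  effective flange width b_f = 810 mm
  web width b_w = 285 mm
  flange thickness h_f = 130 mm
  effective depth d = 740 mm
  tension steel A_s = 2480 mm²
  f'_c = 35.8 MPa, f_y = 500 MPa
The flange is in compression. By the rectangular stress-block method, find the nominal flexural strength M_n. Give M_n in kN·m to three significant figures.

M_n ≈ 886 kN·m

Tension: T = A_s f_y = 2480 × 500 = 1240000 N.
Try a within the flange: a = T/(0.85 f'_c b_f) = 1240000/(0.85 × 35.8 × 810) = 50.31 mm.
Since a = 50.31 ≤ h_f = 130 mm, the stress block lies entirely in the flange; analyse as a rectangular beam of width b_f.
M_n = T(d − a/2) = 1240000 × (740 − 25.155) = 886.41 × 10⁶ N·mm.
M_n = 886.41 kN·m.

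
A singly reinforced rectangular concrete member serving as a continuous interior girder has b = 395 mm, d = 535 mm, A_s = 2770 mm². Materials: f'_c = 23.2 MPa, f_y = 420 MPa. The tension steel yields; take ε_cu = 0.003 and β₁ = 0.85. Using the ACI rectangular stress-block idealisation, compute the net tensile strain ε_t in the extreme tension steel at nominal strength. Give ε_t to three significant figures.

a = A_s f_y/(0.85 f'_c b) = 149.36 mm.
β₁ = 0.85, so c = a/β₁ = 149.36/0.85 = 175.72 mm.
From the linear strain diagram with ε_cu = 0.003: ε_t = 0.003 (d − c)/c = 0.003 × (535 − 175.72)/175.72 = 0.00613.
Since ε_t ≥ 0.005, the section is tension-controlled.

ε_t ≈ 0.00613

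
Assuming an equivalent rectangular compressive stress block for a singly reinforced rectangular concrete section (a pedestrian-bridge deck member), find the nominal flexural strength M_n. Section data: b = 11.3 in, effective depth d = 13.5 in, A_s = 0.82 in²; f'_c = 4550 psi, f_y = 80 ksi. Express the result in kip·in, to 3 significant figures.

M_n ≈ 836 kip·in

T = A_s f_y = 0.82 × 80 = 65.6 kips.
a = T/(0.85 f'_c b) = 65.6/(0.85 × 4.55 × 11.3) = 1.501 in.
M_n = T(d − a/2) = 65.6 × (13.5 − 0.7505) = 836.4 kip·in.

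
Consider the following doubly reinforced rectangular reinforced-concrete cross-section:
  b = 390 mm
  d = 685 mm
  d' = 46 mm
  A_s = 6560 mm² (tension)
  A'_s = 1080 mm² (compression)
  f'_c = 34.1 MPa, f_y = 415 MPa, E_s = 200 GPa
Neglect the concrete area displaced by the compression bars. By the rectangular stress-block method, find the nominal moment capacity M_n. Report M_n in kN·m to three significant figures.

Assume both tension and compression steel yield.
Net tension couple steel: A_s − A'_s = 5480 mm².
a = (A_s − A'_s) f_y / (0.85 f'_c b) = 2274200/(0.85 × 34.1 × 390) = 201.18 mm.
c = a/β₁ = 201.18/0.806 = 249.60 mm; ε'_s = 0.003(c − d')/c = 0.0024 ≥ f_y/E_s = 0.0021, so compression steel does yield.
M_n = (A_s − A'_s) f_y (d − a/2) + A'_s f_y (d − d') = [2274200 × (685 − 100.59) + 448200 × (685 − 46)] × 10⁻⁶ = 1329.07 + 286.40 = 1615.47 kN·m.

M_n ≈ 1620 kN·m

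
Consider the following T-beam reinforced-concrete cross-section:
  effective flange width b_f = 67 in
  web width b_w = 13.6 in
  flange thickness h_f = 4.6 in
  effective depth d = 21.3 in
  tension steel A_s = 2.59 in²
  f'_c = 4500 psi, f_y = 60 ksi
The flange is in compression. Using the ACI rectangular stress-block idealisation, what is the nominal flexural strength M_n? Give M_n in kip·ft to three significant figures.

M_n ≈ 272 kip·ft

Tension: T = A_s f_y = 2.59 × 60 = 155.4 kips.
Try a within the flange: a = T/(0.85 f'_c b_f) = 155.4/(0.85 × 4.5 × 67) = 0.606 in.
Since a = 0.606 ≤ h_f = 4.6 in, the stress block lies entirely in the flange; analyse as a rectangular beam of width b_f.
M_n = T(d − a/2) = 155.4 × (21.3 − 0.303) = 3262.9 kip·in.
M_n = 3262.9/12 = 271.91 kip·ft.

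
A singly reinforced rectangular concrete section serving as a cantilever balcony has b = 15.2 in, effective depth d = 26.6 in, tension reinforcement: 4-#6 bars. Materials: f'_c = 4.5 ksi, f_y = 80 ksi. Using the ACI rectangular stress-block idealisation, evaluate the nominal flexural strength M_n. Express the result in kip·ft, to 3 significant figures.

A_s = 4 × 0.44 = 1.76 in².
T = A_s f_y = 1.76 × 80 = 140.8 kips.
a = T/(0.85 f'_c b) = 140.8/(0.85 × 4.5 × 15.2) = 2.422 in.
M_n = T(d − a/2) = 140.8 × (26.6 − 1.211) = 3574.8 kip·in = 3574.8/12 = 297.90 kip·ft.

M_n ≈ 298 kip·ft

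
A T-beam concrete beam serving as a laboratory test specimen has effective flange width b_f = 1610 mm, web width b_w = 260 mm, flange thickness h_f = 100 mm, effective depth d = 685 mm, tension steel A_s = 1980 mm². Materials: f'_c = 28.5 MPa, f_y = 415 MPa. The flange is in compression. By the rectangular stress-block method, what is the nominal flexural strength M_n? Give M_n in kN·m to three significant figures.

Tension: T = A_s f_y = 1980 × 415 = 821700 N.
Try a within the flange: a = T/(0.85 f'_c b_f) = 821700/(0.85 × 28.5 × 1610) = 21.07 mm.
Since a = 21.07 ≤ h_f = 100 mm, the stress block lies entirely in the flange; analyse as a rectangular beam of width b_f.
M_n = T(d − a/2) = 821700 × (685 − 10.535) = 554.21 × 10⁶ N·mm.
M_n = 554.21 kN·m.

M_n ≈ 554 kN·m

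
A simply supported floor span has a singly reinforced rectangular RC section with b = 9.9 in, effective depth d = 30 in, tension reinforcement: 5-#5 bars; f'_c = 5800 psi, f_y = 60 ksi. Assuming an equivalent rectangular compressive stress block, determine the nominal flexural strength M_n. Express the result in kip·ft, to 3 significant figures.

A_s = 5 × 0.31 = 1.55 in².
T = A_s f_y = 1.55 × 60 = 93 kips.
a = T/(0.85 f'_c b) = 93/(0.85 × 5.8 × 9.9) = 1.905 in.
M_n = T(d − a/2) = 93 × (30 − 0.9525) = 2701.4 kip·in = 2701.4/12 = 225.12 kip·ft.

M_n ≈ 225 kip·ft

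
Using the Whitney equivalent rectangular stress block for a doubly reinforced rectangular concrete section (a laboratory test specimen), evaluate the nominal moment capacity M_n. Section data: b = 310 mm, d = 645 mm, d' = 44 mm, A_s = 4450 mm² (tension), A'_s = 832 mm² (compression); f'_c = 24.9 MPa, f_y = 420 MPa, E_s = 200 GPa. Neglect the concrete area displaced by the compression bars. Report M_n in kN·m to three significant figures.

M_n ≈ 1010 kN·m

Assume both tension and compression steel yield.
Net tension couple steel: A_s − A'_s = 3618 mm².
a = (A_s − A'_s) f_y / (0.85 f'_c b) = 1519560/(0.85 × 24.9 × 310) = 231.60 mm.
c = a/β₁ = 231.60/0.85 = 272.47 mm; ε'_s = 0.003(c − d')/c = 0.0025 ≥ f_y/E_s = 0.0021, so compression steel does yield.
M_n = (A_s − A'_s) f_y (d − a/2) + A'_s f_y (d − d') = [1519560 × (645 − 115.8) + 349440 × (645 − 44)] × 10⁻⁶ = 804.15 + 210.01 = 1014.16 kN·m.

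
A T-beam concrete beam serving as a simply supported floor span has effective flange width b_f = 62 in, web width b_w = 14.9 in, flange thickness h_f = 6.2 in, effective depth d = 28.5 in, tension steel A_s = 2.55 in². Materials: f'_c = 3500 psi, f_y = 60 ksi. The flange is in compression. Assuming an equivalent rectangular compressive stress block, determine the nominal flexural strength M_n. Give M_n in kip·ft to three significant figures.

Tension: T = A_s f_y = 2.55 × 60 = 153 kips.
Try a within the flange: a = T/(0.85 f'_c b_f) = 153/(0.85 × 3.5 × 62) = 0.829 in.
Since a = 0.829 ≤ h_f = 6.2 in, the stress block lies entirely in the flange; analyse as a rectangular beam of width b_f.
M_n = T(d − a/2) = 153 × (28.5 − 0.4145) = 4297.1 kip·in.
M_n = 4297.1/12 = 358.09 kip·ft.

M_n ≈ 358 kip·ft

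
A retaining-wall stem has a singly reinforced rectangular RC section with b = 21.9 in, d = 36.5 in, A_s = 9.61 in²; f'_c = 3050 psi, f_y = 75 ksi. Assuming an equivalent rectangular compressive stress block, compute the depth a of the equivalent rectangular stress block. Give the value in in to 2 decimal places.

a ≈ 12.69 in

T = A_s f_y = 9.61 × 75 = 720.75 kips.
a = T/(0.85 f'_c b) = 720.75/(0.85 × 3.05 × 21.9) = 12.69 in.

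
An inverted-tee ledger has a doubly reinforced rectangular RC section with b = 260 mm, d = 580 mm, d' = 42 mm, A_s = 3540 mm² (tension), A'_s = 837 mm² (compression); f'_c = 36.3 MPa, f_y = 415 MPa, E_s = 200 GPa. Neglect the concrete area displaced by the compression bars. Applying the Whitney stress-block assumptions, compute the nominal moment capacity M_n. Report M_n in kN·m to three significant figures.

Assume both tension and compression steel yield.
Net tension couple steel: A_s − A'_s = 2703 mm².
a = (A_s − A'_s) f_y / (0.85 f'_c b) = 1121745/(0.85 × 36.3 × 260) = 139.83 mm.
c = a/β₁ = 139.83/0.791 = 176.78 mm; ε'_s = 0.003(c − d')/c = 0.0023 ≥ f_y/E_s = 0.0021, so compression steel does yield.
M_n = (A_s − A'_s) f_y (d − a/2) + A'_s f_y (d − d') = [1121745 × (580 − 69.915) + 347355 × (580 − 42)] × 10⁻⁶ = 572.19 + 186.88 = 759.07 kN·m.

M_n ≈ 759 kN·m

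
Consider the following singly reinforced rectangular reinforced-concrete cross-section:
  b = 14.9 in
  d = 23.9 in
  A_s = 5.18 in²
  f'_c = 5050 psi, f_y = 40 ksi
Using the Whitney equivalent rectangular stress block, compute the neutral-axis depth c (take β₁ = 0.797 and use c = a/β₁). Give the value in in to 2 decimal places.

c ≈ 4.06 in

T = A_s f_y = 5.18 × 40 = 207.2 kips.
a = T/(0.85 f'_c b) = 207.2/(0.85 × 5.05 × 14.9) = 3.2396 in.
With β₁ = 0.797, c = a/β₁ = 3.2396/0.797 = 4.06 in.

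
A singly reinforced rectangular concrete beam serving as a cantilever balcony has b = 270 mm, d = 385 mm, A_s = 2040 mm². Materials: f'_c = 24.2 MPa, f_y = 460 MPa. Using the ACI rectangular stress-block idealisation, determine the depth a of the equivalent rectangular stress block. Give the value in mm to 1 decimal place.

a ≈ 169.0 mm

T = A_s f_y = 2040 × 460 = 938400 N = 938.4 kN.
Setting C = 0.85 f'_c a b equal to T: a = 938400/(0.85 × 24.2 × 270) = 169.0 mm.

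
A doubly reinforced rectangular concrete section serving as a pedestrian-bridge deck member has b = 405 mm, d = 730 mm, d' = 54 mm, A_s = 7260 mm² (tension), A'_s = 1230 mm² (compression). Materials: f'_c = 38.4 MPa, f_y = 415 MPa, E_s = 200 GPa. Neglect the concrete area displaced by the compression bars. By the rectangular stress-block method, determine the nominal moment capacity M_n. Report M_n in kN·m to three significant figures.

Assume both tension and compression steel yield.
Net tension couple steel: A_s − A'_s = 6030 mm².
a = (A_s − A'_s) f_y / (0.85 f'_c b) = 2502450/(0.85 × 38.4 × 405) = 189.30 mm.
c = a/β₁ = 189.30/0.776 = 243.94 mm; ε'_s = 0.003(c − d')/c = 0.0023 ≥ f_y/E_s = 0.0021, so compression steel does yield.
M_n = (A_s − A'_s) f_y (d − a/2) + A'_s f_y (d − d') = [2502450 × (730 − 94.65) + 510450 × (730 − 54)] × 10⁻⁶ = 1589.93 + 345.06 = 1934.99 kN·m.

M_n ≈ 1930 kN·m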